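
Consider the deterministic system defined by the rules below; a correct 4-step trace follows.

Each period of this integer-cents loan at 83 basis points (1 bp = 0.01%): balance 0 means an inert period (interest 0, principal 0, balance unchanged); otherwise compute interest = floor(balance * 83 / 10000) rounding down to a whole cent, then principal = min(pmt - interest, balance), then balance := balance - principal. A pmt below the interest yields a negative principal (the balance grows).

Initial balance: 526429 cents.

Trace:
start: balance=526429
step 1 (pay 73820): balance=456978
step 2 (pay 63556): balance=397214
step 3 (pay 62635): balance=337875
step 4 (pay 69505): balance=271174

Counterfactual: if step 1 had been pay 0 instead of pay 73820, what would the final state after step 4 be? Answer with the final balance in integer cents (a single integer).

346848

(re-executing from step 1 with the substitution; state before step 1: balance=526429)
step 1 (pay 0): balance=530798
step 2 (pay 63556): balance=471647
step 3 (pay 62635): balance=412926
step 4 (pay 69505): balance=346848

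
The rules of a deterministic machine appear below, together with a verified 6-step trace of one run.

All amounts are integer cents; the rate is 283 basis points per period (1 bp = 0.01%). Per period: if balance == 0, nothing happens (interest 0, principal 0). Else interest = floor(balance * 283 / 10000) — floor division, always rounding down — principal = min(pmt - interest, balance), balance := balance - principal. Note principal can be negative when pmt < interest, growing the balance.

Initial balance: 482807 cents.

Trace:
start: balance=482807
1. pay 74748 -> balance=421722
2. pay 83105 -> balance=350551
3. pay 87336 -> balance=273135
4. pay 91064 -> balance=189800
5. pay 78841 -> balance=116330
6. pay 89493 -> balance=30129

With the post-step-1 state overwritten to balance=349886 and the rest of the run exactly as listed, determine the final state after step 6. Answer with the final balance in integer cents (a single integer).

0

state after step 1 := balance=349886
2. pay 83105 -> balance=276682
3. pay 87336 -> balance=197176
4. pay 91064 -> balance=111692
5. pay 78841 -> balance=36011
6. pay 89493 -> balance=0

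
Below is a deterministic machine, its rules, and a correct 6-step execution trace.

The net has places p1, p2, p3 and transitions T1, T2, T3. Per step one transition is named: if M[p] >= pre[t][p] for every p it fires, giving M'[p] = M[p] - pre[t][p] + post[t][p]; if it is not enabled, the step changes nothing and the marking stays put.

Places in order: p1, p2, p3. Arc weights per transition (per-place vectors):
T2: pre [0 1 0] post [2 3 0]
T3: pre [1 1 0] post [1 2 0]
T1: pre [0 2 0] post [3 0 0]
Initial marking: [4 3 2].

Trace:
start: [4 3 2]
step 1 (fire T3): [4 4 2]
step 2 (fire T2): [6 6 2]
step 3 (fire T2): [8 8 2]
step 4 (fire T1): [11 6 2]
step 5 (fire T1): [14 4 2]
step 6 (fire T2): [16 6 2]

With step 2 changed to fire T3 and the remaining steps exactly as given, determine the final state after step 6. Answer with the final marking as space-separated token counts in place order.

(re-executing from step 2 with the substitution; state before step 2: [4 4 2])
step 2 (fire T3): [4 5 2]
step 3 (fire T2): [6 7 2]
step 4 (fire T1): [9 5 2]
step 5 (fire T1): [12 3 2]
step 6 (fire T2): [14 5 2]

14 5 2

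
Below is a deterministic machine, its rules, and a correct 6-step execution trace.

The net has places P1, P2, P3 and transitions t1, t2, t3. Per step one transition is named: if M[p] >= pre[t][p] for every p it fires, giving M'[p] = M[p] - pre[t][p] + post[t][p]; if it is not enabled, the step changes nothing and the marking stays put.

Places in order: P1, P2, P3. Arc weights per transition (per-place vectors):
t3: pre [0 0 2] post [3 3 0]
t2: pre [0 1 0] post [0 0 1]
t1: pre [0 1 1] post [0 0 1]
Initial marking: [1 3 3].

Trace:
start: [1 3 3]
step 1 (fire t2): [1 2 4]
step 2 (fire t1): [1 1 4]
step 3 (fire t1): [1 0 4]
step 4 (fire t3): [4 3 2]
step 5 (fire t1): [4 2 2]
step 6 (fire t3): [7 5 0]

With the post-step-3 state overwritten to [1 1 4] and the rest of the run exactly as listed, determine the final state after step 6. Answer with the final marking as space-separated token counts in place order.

state after step 3 := [1 1 4]
step 4 (fire t3): [4 4 2]
step 5 (fire t1): [4 3 2]
step 6 (fire t3): [7 6 0]

7 6 0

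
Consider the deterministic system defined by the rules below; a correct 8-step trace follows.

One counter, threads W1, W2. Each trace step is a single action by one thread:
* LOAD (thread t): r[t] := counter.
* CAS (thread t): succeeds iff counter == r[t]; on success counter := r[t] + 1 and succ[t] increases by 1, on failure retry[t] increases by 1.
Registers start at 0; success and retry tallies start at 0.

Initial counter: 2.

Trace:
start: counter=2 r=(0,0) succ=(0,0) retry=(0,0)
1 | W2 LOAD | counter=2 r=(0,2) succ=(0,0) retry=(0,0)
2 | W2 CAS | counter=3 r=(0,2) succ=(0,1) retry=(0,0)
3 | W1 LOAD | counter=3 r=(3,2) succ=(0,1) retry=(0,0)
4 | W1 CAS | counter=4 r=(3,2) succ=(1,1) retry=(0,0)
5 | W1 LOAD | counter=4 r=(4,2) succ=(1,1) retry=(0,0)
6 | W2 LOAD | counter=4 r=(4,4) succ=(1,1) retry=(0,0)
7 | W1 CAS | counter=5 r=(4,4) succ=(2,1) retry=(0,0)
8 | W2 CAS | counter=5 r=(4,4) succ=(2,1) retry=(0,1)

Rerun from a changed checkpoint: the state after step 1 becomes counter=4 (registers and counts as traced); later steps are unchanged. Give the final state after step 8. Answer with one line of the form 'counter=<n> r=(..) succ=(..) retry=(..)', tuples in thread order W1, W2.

state after step 1 := counter=4 r=(0,2) succ=(0,0) retry=(0,0)
2 | W2 CAS | counter=4 r=(0,2) succ=(0,0) retry=(0,1)
3 | W1 LOAD | counter=4 r=(4,2) succ=(0,0) retry=(0,1)
4 | W1 CAS | counter=5 r=(4,2) succ=(1,0) retry=(0,1)
5 | W1 LOAD | counter=5 r=(5,2) succ=(1,0) retry=(0,1)
6 | W2 LOAD | counter=5 r=(5,5) succ=(1,0) retry=(0,1)
7 | W1 CAS | counter=6 r=(5,5) succ=(2,0) retry=(0,1)
8 | W2 CAS | counter=6 r=(5,5) succ=(2,0) retry=(0,2)

counter=6 r=(5,5) succ=(2,0) retry=(0,2)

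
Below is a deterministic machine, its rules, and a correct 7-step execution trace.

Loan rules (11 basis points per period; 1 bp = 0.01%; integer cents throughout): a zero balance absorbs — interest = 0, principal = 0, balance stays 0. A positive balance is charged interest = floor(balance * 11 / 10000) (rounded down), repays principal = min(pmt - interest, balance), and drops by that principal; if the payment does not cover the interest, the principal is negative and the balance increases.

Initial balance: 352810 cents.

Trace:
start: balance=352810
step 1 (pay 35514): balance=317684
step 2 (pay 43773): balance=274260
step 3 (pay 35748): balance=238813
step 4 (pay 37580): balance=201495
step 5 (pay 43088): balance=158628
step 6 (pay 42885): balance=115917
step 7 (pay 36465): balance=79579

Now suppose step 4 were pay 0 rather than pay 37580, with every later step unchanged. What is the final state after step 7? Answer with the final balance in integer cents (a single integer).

(re-executing from step 4 with the substitution; state before step 4: balance=238813)
step 4 (pay 0): balance=239075
step 5 (pay 43088): balance=196249
step 6 (pay 42885): balance=153579
step 7 (pay 36465): balance=117282

117282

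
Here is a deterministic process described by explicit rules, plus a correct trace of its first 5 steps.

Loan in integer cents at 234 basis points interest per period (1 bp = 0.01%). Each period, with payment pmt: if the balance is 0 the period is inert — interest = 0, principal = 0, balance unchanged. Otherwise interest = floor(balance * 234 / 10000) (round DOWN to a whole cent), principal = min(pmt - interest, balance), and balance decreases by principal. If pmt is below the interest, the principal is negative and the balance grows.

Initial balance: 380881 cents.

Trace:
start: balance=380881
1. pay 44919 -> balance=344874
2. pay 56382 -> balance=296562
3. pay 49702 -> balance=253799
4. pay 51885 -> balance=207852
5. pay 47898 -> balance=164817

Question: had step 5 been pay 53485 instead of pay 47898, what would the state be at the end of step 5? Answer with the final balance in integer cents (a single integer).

(re-executing from step 5 with the substitution; state before step 5: balance=207852)
5. pay 53485 -> balance=159230

159230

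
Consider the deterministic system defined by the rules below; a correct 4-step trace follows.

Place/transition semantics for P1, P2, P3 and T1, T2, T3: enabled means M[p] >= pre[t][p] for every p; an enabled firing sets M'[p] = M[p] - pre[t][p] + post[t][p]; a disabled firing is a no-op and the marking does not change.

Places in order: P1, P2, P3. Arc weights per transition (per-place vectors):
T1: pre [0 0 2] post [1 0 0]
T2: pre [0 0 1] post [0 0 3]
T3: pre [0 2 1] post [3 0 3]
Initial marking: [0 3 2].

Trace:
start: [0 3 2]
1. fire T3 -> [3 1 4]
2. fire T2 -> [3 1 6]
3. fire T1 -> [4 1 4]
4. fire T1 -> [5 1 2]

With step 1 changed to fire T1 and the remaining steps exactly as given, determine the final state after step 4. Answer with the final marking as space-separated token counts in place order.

1 3 0

(re-executing from step 1 with the substitution; state before step 1: [0 3 2])
1. fire T1 -> [1 3 0]
2. fire T2 -> [1 3 0]
3. fire T1 -> [1 3 0]
4. fire T1 -> [1 3 0]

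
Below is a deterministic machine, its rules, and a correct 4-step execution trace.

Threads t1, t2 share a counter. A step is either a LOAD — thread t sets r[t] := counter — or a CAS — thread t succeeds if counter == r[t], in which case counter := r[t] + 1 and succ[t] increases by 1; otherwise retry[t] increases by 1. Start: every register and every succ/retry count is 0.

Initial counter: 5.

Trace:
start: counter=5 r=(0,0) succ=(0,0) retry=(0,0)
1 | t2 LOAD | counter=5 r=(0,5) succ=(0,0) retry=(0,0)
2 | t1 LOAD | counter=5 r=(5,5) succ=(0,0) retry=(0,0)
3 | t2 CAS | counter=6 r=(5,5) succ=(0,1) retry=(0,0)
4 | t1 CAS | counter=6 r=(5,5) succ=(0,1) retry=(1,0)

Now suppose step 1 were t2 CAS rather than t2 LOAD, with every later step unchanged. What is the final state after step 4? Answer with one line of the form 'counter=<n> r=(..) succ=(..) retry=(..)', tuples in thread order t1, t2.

counter=6 r=(5,0) succ=(1,0) retry=(0,2)

(re-executing from step 1 with the substitution; state before step 1: counter=5 r=(0,0) succ=(0,0) retry=(0,0))
1 | t2 CAS | counter=5 r=(0,0) succ=(0,0) retry=(0,1)
2 | t1 LOAD | counter=5 r=(5,0) succ=(0,0) retry=(0,1)
3 | t2 CAS | counter=5 r=(5,0) succ=(0,0) retry=(0,2)
4 | t1 CAS | counter=6 r=(5,0) succ=(1,0) retry=(0,2)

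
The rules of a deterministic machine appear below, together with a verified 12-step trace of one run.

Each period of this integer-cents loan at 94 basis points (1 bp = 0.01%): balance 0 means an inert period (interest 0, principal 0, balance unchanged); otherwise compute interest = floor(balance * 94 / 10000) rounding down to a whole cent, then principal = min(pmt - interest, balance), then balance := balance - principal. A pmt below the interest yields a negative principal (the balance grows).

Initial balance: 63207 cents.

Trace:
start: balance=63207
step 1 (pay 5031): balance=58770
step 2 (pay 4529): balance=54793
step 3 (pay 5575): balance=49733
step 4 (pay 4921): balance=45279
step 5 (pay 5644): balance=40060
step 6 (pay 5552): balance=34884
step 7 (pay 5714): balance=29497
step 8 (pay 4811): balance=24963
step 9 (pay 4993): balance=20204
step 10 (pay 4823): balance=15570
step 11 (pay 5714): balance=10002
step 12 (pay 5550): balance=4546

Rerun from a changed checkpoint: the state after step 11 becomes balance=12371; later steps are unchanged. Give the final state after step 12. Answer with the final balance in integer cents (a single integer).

6937

state after step 11 := balance=12371
step 12 (pay 5550): balance=6937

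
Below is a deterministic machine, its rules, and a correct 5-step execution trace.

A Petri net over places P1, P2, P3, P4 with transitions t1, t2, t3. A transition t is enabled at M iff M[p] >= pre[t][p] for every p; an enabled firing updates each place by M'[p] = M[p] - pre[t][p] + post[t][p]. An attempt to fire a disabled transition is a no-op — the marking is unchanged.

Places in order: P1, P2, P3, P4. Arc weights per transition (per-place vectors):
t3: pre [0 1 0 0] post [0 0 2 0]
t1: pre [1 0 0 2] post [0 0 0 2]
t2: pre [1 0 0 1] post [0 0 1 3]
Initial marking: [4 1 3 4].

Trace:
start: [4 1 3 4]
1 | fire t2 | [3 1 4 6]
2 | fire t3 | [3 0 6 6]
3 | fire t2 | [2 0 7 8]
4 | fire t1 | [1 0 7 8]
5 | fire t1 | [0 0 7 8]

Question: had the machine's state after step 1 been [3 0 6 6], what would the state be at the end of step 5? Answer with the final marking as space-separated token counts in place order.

0 0 7 8

state after step 1 := [3 0 6 6]
2 | fire t3 | [3 0 6 6]
3 | fire t2 | [2 0 7 8]
4 | fire t1 | [1 0 7 8]
5 | fire t1 | [0 0 7 8]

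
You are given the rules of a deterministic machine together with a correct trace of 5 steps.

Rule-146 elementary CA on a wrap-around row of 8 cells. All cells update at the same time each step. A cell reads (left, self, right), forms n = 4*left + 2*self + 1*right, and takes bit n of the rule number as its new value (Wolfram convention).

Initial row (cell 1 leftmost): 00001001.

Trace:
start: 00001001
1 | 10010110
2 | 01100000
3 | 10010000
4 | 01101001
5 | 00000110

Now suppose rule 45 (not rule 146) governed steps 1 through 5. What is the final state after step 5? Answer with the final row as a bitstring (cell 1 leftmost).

(re-executing steps 1..5 under rule 45; state before step 1: 00001001)
1 | 01101001
2 | 11011001
3 | 00110001
4 | 00100101
5 | 00100111

00100111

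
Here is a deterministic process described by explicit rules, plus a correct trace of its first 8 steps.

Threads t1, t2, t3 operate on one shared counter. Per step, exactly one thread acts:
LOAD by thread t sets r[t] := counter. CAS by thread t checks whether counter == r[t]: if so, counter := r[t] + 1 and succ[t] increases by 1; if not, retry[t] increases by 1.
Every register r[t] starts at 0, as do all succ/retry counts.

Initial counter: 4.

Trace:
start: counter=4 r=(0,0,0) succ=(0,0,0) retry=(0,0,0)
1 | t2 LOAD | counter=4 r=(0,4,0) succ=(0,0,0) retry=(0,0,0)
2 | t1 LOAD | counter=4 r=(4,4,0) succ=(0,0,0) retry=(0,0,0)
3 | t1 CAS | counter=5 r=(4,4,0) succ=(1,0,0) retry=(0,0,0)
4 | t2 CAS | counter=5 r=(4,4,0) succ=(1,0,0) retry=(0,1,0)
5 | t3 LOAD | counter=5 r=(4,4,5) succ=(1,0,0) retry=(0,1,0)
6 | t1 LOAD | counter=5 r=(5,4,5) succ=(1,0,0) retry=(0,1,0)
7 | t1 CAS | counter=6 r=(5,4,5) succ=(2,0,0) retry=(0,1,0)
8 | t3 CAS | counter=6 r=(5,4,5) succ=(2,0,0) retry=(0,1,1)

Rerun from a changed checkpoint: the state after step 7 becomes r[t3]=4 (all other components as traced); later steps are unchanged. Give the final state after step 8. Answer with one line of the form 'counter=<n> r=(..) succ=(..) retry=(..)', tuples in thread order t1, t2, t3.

counter=6 r=(5,4,4) succ=(2,0,0) retry=(0,1,1)

state after step 7 := counter=6 r=(5,4,4) succ=(2,0,0) retry=(0,1,0)
8 | t3 CAS | counter=6 r=(5,4,4) succ=(2,0,0) retry=(0,1,1)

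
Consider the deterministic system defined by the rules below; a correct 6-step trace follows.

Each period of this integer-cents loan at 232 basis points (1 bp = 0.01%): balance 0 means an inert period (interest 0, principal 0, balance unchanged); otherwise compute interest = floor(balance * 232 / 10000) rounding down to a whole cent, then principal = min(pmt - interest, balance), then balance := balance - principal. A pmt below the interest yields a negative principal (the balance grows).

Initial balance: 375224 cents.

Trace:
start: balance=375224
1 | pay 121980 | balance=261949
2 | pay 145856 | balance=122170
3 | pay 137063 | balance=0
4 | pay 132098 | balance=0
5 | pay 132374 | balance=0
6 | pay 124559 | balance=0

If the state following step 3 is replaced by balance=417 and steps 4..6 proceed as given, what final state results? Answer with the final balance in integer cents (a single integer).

0

state after step 3 := balance=417
4 | pay 132098 | balance=0
5 | pay 132374 | balance=0
6 | pay 124559 | balance=0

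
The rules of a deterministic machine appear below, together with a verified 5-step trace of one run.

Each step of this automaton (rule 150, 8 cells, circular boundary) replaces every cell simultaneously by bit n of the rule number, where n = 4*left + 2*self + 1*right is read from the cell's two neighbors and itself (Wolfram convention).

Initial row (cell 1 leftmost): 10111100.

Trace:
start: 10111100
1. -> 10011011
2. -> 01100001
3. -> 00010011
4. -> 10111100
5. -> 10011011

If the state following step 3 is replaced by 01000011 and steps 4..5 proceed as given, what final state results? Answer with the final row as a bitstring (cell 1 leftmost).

10011110

state after step 3 := 01000011
4. -> 01100100
5. -> 10011110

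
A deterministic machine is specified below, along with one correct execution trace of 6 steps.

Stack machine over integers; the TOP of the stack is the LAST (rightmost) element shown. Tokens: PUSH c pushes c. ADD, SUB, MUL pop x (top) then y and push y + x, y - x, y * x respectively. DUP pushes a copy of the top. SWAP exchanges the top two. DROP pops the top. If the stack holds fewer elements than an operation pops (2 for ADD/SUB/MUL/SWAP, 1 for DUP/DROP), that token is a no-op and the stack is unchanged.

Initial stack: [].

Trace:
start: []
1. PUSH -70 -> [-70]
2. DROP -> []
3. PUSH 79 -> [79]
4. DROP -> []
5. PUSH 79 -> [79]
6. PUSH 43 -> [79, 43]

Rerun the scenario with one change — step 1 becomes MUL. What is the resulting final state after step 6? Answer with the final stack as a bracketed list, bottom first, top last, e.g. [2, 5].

[79, 43]

(re-executing from step 1 with the substitution; state before step 1: [])
1. MUL -> []
2. DROP -> []
3. PUSH 79 -> [79]
4. DROP -> []
5. PUSH 79 -> [79]
6. PUSH 43 -> [79, 43]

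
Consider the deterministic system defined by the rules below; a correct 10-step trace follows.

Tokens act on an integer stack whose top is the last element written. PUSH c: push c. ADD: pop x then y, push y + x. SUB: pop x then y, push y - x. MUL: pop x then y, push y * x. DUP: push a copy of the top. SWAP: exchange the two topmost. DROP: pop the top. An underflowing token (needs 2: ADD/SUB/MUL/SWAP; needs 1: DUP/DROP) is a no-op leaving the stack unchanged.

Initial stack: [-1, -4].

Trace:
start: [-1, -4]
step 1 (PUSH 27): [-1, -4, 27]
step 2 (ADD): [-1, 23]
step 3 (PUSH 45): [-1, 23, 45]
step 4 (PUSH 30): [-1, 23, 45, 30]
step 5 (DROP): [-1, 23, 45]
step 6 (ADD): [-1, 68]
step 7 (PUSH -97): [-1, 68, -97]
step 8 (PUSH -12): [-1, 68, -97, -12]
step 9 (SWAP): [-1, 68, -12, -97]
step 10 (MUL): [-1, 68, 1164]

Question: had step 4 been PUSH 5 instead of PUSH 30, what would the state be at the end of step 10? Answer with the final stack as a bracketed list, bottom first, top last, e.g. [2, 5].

(re-executing from step 4 with the substitution; state before step 4: [-1, 23, 45])
step 4 (PUSH 5): [-1, 23, 45, 5]
step 5 (DROP): [-1, 23, 45]
step 6 (ADD): [-1, 68]
step 7 (PUSH -97): [-1, 68, -97]
step 8 (PUSH -12): [-1, 68, -97, -12]
step 9 (SWAP): [-1, 68, -12, -97]
step 10 (MUL): [-1, 68, 1164]

[-1, 68, 1164]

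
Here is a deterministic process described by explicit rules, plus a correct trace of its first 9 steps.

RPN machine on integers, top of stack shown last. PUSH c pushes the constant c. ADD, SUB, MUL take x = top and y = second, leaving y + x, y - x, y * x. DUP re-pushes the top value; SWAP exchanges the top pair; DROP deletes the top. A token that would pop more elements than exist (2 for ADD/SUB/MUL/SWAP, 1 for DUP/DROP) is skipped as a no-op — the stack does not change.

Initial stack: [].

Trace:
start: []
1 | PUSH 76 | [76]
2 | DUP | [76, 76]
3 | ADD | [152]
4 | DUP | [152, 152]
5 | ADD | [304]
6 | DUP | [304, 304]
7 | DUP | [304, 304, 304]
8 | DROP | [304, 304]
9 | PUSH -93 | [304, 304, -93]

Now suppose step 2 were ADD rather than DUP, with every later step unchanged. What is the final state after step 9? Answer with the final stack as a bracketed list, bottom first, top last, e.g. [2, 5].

(re-executing from step 2 with the substitution; state before step 2: [76])
2 | ADD | [76]
3 | ADD | [76]
4 | DUP | [76, 76]
5 | ADD | [152]
6 | DUP | [152, 152]
7 | DUP | [152, 152, 152]
8 | DROP | [152, 152]
9 | PUSH -93 | [152, 152, -93]

[152, 152, -93]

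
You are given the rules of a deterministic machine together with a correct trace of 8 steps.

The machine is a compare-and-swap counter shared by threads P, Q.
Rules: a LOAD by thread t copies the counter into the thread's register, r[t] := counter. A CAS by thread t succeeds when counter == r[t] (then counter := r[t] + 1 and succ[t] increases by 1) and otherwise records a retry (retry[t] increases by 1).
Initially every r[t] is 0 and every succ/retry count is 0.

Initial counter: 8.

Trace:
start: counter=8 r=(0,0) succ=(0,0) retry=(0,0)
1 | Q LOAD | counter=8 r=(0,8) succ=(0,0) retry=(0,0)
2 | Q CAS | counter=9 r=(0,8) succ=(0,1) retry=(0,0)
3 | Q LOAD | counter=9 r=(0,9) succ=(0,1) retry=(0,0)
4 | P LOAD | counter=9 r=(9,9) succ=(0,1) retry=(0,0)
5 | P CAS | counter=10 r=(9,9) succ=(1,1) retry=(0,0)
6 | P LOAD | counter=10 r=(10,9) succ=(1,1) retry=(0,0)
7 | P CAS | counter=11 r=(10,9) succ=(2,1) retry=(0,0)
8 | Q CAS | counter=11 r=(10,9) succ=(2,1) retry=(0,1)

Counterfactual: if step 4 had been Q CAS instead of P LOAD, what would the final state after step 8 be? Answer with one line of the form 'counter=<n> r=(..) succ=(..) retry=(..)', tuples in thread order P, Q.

(re-executing from step 4 with the substitution; state before step 4: counter=9 r=(0,9) succ=(0,1) retry=(0,0))
4 | Q CAS | counter=10 r=(0,9) succ=(0,2) retry=(0,0)
5 | P CAS | counter=10 r=(0,9) succ=(0,2) retry=(1,0)
6 | P LOAD | counter=10 r=(10,9) succ=(0,2) retry=(1,0)
7 | P CAS | counter=11 r=(10,9) succ=(1,2) retry=(1,0)
8 | Q CAS | counter=11 r=(10,9) succ=(1,2) retry=(1,1)

counter=11 r=(10,9) succ=(1,2) retry=(1,1)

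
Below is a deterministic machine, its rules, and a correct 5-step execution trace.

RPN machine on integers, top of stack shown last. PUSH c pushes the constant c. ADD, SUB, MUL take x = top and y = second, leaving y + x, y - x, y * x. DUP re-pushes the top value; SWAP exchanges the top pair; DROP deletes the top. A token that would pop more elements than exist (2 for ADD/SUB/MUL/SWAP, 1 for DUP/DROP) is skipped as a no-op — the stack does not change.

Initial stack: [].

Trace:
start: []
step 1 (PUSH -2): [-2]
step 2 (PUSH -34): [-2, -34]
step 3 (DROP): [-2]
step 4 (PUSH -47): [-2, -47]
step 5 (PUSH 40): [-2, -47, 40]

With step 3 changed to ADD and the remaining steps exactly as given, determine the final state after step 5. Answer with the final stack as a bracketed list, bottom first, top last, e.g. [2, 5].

[-36, -47, 40]

(re-executing from step 3 with the substitution; state before step 3: [-2, -34])
step 3 (ADD): [-36]
step 4 (PUSH -47): [-36, -47]
step 5 (PUSH 40): [-36, -47, 40]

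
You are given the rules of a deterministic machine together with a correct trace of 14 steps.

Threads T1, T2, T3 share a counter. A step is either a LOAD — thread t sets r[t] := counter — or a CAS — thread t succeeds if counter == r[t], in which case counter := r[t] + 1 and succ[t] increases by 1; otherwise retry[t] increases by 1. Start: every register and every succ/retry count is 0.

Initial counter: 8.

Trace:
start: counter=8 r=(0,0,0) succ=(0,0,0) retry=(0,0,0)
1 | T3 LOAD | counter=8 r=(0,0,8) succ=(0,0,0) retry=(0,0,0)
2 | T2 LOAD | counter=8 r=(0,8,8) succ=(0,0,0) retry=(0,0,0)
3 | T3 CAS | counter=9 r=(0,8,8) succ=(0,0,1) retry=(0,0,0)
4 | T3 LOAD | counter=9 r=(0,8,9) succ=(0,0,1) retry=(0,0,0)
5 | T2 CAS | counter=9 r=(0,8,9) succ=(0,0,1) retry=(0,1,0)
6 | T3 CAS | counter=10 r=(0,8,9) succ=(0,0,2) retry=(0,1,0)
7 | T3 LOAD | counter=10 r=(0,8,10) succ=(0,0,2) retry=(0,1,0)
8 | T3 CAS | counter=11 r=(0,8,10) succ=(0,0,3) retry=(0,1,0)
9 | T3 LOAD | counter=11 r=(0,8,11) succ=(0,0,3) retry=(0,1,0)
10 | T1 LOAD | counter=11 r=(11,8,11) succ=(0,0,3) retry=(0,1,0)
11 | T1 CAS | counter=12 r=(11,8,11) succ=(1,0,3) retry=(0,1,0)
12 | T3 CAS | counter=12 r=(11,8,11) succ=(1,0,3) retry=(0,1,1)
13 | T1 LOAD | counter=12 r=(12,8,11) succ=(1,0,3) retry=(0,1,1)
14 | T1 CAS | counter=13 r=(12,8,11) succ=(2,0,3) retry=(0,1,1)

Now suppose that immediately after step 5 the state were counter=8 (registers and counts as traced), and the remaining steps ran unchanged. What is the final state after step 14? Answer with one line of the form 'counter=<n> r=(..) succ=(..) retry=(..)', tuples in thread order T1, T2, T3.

counter=11 r=(10,8,9) succ=(2,0,2) retry=(0,1,2)

state after step 5 := counter=8 r=(0,8,9) succ=(0,0,1) retry=(0,1,0)
6 | T3 CAS | counter=8 r=(0,8,9) succ=(0,0,1) retry=(0,1,1)
7 | T3 LOAD | counter=8 r=(0,8,8) succ=(0,0,1) retry=(0,1,1)
8 | T3 CAS | counter=9 r=(0,8,8) succ=(0,0,2) retry=(0,1,1)
9 | T3 LOAD | counter=9 r=(0,8,9) succ=(0,0,2) retry=(0,1,1)
10 | T1 LOAD | counter=9 r=(9,8,9) succ=(0,0,2) retry=(0,1,1)
11 | T1 CAS | counter=10 r=(9,8,9) succ=(1,0,2) retry=(0,1,1)
12 | T3 CAS | counter=10 r=(9,8,9) succ=(1,0,2) retry=(0,1,2)
13 | T1 LOAD | counter=10 r=(10,8,9) succ=(1,0,2) retry=(0,1,2)
14 | T1 CAS | counter=11 r=(10,8,9) succ=(2,0,2) retry=(0,1,2)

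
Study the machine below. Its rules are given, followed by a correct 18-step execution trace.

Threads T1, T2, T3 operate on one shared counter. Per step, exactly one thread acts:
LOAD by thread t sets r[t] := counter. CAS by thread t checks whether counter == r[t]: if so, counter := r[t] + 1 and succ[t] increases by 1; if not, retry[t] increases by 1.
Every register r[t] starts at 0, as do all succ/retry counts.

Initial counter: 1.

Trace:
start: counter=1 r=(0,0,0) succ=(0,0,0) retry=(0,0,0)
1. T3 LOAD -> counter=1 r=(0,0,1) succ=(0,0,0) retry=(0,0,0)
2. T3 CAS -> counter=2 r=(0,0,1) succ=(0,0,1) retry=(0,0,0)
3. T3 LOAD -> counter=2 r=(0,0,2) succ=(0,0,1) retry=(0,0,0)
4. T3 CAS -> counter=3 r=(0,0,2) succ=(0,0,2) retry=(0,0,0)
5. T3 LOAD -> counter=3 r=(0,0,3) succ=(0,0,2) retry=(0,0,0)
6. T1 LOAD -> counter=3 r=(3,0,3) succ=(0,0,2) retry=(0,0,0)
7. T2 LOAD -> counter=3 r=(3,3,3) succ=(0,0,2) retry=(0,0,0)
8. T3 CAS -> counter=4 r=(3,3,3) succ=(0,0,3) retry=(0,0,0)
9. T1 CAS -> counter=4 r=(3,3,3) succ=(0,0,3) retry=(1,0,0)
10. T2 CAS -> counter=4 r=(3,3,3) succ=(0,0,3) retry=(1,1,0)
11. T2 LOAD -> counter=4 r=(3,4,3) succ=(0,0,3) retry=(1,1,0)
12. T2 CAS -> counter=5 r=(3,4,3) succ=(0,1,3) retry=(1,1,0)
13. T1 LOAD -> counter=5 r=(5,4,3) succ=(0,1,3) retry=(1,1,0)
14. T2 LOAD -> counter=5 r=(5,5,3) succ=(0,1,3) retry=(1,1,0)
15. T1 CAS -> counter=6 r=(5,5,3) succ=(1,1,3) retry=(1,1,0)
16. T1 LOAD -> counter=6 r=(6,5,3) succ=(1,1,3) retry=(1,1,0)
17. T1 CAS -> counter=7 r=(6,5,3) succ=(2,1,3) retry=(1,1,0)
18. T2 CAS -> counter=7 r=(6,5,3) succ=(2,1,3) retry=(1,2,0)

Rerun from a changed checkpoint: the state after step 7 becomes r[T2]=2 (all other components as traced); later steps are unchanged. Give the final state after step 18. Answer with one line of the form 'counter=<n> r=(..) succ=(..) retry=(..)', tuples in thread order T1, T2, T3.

counter=7 r=(6,5,3) succ=(2,1,3) retry=(1,2,0)

state after step 7 := counter=3 r=(3,2,3) succ=(0,0,2) retry=(0,0,0)
8. T3 CAS -> counter=4 r=(3,2,3) succ=(0,0,3) retry=(0,0,0)
9. T1 CAS -> counter=4 r=(3,2,3) succ=(0,0,3) retry=(1,0,0)
10. T2 CAS -> counter=4 r=(3,2,3) succ=(0,0,3) retry=(1,1,0)
11. T2 LOAD -> counter=4 r=(3,4,3) succ=(0,0,3) retry=(1,1,0)
12. T2 CAS -> counter=5 r=(3,4,3) succ=(0,1,3) retry=(1,1,0)
13. T1 LOAD -> counter=5 r=(5,4,3) succ=(0,1,3) retry=(1,1,0)
14. T2 LOAD -> counter=5 r=(5,5,3) succ=(0,1,3) retry=(1,1,0)
15. T1 CAS -> counter=6 r=(5,5,3) succ=(1,1,3) retry=(1,1,0)
16. T1 LOAD -> counter=6 r=(6,5,3) succ=(1,1,3) retry=(1,1,0)
17. T1 CAS -> counter=7 r=(6,5,3) succ=(2,1,3) retry=(1,1,0)
18. T2 CAS -> counter=7 r=(6,5,3) succ=(2,1,3) retry=(1,2,0)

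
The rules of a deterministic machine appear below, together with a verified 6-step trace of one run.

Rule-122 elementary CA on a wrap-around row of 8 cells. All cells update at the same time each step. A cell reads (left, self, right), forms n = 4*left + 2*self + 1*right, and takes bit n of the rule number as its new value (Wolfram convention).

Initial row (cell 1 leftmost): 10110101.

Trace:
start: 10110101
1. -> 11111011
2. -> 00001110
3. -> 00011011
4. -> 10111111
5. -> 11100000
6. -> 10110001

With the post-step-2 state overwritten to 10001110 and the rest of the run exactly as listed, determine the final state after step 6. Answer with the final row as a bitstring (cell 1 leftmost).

10110001

state after step 2 := 10001110
3. -> 01011011
4. -> 10111111
5. -> 11100000
6. -> 10110001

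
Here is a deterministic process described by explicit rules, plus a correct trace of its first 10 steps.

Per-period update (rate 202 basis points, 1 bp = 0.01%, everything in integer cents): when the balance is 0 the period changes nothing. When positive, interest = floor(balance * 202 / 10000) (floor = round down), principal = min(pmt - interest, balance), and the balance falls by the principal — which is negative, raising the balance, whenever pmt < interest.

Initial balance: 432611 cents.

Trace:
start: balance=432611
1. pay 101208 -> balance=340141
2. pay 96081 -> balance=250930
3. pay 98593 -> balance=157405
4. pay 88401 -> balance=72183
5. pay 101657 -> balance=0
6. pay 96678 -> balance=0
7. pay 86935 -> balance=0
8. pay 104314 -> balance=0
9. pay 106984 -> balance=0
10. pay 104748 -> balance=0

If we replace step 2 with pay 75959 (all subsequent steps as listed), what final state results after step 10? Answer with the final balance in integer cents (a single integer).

0

(re-executing from step 2 with the substitution; state before step 2: balance=340141)
2. pay 75959 -> balance=271052
3. pay 98593 -> balance=177934
4. pay 88401 -> balance=93127
5. pay 101657 -> balance=0
6. pay 96678 -> balance=0
7. pay 86935 -> balance=0
8. pay 104314 -> balance=0
9. pay 106984 -> balance=0
10. pay 104748 -> balance=0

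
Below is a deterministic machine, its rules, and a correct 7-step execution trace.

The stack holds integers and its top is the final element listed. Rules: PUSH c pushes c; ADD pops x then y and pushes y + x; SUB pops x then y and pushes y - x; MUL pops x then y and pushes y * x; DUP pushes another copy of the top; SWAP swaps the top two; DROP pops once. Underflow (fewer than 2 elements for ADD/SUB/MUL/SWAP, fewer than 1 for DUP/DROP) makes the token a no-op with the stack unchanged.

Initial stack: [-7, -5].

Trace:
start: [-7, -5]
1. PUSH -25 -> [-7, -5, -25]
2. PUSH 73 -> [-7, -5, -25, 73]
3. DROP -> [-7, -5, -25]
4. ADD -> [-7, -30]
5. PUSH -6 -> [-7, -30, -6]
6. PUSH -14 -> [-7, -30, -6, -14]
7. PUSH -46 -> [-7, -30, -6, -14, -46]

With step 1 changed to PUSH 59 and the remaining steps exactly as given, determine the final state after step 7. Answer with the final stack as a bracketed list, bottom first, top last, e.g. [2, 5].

(re-executing from step 1 with the substitution; state before step 1: [-7, -5])
1. PUSH 59 -> [-7, -5, 59]
2. PUSH 73 -> [-7, -5, 59, 73]
3. DROP -> [-7, -5, 59]
4. ADD -> [-7, 54]
5. PUSH -6 -> [-7, 54, -6]
6. PUSH -14 -> [-7, 54, -6, -14]
7. PUSH -46 -> [-7, 54, -6, -14, -46]

[-7, 54, -6, -14, -46]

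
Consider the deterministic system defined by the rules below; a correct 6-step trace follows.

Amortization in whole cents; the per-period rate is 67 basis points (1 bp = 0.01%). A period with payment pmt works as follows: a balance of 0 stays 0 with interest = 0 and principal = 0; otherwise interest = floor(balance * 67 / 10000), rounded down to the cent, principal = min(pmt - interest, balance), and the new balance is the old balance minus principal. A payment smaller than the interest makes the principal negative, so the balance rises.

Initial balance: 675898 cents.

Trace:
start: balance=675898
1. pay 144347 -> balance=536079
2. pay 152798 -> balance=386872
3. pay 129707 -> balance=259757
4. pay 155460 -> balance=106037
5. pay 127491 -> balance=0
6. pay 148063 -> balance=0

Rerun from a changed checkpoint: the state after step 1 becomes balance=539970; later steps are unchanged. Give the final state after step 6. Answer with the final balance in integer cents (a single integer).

state after step 1 := balance=539970
2. pay 152798 -> balance=390789
3. pay 129707 -> balance=263700
4. pay 155460 -> balance=110006
5. pay 127491 -> balance=0
6. pay 148063 -> balance=0

0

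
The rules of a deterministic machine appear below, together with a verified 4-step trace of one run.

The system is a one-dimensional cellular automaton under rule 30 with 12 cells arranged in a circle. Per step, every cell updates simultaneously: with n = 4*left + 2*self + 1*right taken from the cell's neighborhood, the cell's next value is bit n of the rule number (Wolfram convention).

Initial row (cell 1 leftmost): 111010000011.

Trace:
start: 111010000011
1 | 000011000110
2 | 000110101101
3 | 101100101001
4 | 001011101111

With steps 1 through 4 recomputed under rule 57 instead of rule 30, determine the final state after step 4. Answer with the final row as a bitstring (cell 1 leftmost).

(re-executing steps 1..4 under rule 57; state before step 1: 111010000011)
1 | 000101111010
2 | 110011000101
3 | 001010110011
4 | 100101101010

100101101010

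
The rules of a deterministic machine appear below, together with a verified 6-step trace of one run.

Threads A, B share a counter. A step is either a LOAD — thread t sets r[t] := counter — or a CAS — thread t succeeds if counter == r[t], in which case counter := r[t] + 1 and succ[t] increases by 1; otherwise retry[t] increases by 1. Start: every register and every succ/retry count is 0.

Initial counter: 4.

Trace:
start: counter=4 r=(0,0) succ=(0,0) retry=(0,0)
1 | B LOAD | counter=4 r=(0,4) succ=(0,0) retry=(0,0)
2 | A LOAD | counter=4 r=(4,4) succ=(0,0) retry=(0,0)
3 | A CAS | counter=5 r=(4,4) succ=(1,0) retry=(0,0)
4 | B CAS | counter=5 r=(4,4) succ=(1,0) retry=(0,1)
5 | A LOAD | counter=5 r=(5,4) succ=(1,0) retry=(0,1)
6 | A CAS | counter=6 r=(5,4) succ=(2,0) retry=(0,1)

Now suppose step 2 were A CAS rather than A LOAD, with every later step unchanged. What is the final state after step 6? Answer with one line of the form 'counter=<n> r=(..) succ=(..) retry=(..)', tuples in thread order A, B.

(re-executing from step 2 with the substitution; state before step 2: counter=4 r=(0,4) succ=(0,0) retry=(0,0))
2 | A CAS | counter=4 r=(0,4) succ=(0,0) retry=(1,0)
3 | A CAS | counter=4 r=(0,4) succ=(0,0) retry=(2,0)
4 | B CAS | counter=5 r=(0,4) succ=(0,1) retry=(2,0)
5 | A LOAD | counter=5 r=(5,4) succ=(0,1) retry=(2,0)
6 | A CAS | counter=6 r=(5,4) succ=(1,1) retry=(2,0)

counter=6 r=(5,4) succ=(1,1) retry=(2,0)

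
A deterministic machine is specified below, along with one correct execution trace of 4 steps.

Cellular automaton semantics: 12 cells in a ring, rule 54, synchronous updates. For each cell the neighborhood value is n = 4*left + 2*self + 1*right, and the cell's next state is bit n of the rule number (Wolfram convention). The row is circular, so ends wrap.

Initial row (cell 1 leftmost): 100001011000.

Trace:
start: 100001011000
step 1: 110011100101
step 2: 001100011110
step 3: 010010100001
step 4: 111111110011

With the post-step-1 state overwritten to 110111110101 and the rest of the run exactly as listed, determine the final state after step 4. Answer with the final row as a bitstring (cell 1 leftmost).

100010111011

state after step 1 := 110111110101
step 2: 001000001110
step 3: 011100010001
step 4: 100010111011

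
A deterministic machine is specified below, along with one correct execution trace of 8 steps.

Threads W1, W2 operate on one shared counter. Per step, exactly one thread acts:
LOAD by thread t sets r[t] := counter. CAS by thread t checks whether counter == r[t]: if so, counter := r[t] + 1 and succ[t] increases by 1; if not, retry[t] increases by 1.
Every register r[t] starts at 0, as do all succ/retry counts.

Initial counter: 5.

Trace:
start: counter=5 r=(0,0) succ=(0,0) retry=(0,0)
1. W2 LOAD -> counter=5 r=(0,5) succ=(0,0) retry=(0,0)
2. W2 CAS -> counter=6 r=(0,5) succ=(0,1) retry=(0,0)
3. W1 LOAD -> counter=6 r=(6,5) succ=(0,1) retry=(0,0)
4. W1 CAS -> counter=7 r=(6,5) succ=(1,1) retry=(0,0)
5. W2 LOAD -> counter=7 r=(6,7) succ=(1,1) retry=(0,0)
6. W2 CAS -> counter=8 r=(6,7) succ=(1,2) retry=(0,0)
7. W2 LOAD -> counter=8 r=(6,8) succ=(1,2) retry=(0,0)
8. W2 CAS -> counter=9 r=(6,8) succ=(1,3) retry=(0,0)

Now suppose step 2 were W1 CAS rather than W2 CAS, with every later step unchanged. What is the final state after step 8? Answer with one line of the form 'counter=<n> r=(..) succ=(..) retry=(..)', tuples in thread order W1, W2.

(re-executing from step 2 with the substitution; state before step 2: counter=5 r=(0,5) succ=(0,0) retry=(0,0))
2. W1 CAS -> counter=5 r=(0,5) succ=(0,0) retry=(1,0)
3. W1 LOAD -> counter=5 r=(5,5) succ=(0,0) retry=(1,0)
4. W1 CAS -> counter=6 r=(5,5) succ=(1,0) retry=(1,0)
5. W2 LOAD -> counter=6 r=(5,6) succ=(1,0) retry=(1,0)
6. W2 CAS -> counter=7 r=(5,6) succ=(1,1) retry=(1,0)
7. W2 LOAD -> counter=7 r=(5,7) succ=(1,1) retry=(1,0)
8. W2 CAS -> counter=8 r=(5,7) succ=(1,2) retry=(1,0)

counter=8 r=(5,7) succ=(1,2) retry=(1,0)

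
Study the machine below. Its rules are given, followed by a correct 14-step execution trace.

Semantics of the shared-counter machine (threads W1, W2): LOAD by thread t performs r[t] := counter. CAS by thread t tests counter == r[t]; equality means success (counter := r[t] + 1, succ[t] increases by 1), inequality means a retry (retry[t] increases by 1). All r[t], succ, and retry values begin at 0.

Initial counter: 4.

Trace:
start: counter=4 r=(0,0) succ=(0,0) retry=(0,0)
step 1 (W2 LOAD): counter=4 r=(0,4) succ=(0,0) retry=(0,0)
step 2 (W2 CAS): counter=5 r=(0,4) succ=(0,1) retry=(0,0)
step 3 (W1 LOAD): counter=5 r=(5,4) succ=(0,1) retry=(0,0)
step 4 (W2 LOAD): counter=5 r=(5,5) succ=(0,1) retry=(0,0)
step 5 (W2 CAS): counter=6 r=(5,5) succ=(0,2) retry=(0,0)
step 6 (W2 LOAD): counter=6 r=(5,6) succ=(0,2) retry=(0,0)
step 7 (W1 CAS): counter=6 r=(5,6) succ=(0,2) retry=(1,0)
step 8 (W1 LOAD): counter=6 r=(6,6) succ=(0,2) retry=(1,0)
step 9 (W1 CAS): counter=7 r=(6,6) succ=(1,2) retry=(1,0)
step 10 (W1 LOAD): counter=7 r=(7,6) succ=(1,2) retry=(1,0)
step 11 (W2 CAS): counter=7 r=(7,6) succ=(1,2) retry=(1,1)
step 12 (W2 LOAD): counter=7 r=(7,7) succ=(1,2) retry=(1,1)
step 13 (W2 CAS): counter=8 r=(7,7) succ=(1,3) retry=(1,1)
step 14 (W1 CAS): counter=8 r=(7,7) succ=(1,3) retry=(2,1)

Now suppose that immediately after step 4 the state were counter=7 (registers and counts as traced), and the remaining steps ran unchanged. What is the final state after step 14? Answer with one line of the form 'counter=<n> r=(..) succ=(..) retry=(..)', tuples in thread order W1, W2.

counter=9 r=(8,8) succ=(1,2) retry=(2,2)

state after step 4 := counter=7 r=(5,5) succ=(0,1) retry=(0,0)
step 5 (W2 CAS): counter=7 r=(5,5) succ=(0,1) retry=(0,1)
step 6 (W2 LOAD): counter=7 r=(5,7) succ=(0,1) retry=(0,1)
step 7 (W1 CAS): counter=7 r=(5,7) succ=(0,1) retry=(1,1)
step 8 (W1 LOAD): counter=7 r=(7,7) succ=(0,1) retry=(1,1)
step 9 (W1 CAS): counter=8 r=(7,7) succ=(1,1) retry=(1,1)
step 10 (W1 LOAD): counter=8 r=(8,7) succ=(1,1) retry=(1,1)
step 11 (W2 CAS): counter=8 r=(8,7) succ=(1,1) retry=(1,2)
step 12 (W2 LOAD): counter=8 r=(8,8) succ=(1,1) retry=(1,2)
step 13 (W2 CAS): counter=9 r=(8,8) succ=(1,2) retry=(1,2)
step 14 (W1 CAS): counter=9 r=(8,8) succ=(1,2) retry=(2,2)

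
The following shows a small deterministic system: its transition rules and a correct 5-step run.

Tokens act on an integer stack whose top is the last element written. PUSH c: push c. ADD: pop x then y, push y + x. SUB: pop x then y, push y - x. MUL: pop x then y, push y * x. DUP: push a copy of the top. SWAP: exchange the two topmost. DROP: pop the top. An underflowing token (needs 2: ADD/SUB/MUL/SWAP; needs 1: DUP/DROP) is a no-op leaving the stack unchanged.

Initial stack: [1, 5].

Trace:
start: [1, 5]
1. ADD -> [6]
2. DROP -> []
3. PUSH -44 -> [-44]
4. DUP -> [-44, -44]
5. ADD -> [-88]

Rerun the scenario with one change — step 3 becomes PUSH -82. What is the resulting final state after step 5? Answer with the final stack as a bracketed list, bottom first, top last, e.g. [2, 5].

(re-executing from step 3 with the substitution; state before step 3: [])
3. PUSH -82 -> [-82]
4. DUP -> [-82, -82]
5. ADD -> [-164]

[-164]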